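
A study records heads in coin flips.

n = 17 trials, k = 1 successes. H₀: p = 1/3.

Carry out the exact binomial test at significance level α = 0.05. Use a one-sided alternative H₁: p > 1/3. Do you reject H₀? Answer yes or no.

reject H₀: no

Exact binomial: n=17, k=1, p₀=1/3=0.3333
P(X≥1) from Σ C(n,i)·p₀^i·(1−p₀)^(n−i)
p-value (one-sided, H₁ greater) = 0.99899
At α=0.05: p ≥ α → fail to reject H₀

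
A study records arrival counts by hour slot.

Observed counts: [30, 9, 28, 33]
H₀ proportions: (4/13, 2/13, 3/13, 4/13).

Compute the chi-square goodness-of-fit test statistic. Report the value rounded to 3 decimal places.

n = 100; E_i = n·p_i = [30.77, 15.38, 23.08, 30.77]
χ² = (30−30.77)²/30.77 + (9−15.38)²/15.38 + (28−23.08)²/23.08 + (33−30.77)²/30.77 = 3.8808
df = 3

test statistic = 3.881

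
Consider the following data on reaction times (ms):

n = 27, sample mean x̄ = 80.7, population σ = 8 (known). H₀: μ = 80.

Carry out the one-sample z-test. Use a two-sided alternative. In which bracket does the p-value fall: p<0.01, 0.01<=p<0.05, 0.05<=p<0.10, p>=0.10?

SE = σ/√n = 8/√27 = 1.5396
z = (x̄−μ₀)/SE = (80.7−80)/1.5396 = 0.4547
p-value (two-sided) = 0.64935
→ bracket: p>=0.10

p-value bracket: p>=0.10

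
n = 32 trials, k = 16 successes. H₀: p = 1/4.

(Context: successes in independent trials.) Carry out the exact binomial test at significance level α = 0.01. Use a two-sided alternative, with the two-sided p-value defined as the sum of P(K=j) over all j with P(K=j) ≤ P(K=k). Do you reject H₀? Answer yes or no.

reject H₀: yes

Exact binomial: n=32, k=16, p₀=1/4=0.2500
P(X=j) = C(n,j)·p₀^j·(1−p₀)^(n−j); p = Σ P(X=j) over j with P(X=j) ≤ P(X=16)
p-value (two-sided) = 0.00317
At α=0.01: p < α → reject H₀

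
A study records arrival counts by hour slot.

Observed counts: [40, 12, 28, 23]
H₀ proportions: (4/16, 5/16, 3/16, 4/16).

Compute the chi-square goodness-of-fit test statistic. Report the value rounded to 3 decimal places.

test statistic = 24.749

n = 103; E_i = n·p_i = [25.75, 32.19, 19.31, 25.75]
χ² = (40−25.75)²/25.75 + (12−32.19)²/32.19 + (28−19.31)²/19.31 + (23−25.75)²/25.75 = 24.7489
df = 3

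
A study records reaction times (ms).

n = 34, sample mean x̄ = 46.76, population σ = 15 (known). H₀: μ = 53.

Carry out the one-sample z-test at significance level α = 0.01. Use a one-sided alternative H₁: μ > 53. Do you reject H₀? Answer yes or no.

SE = σ/√n = 15/√34 = 2.5725
z = (x̄−μ₀)/SE = (46.76−53)/2.5725 = -2.4257
p-value (one-sided, H₁ greater) = 0.99236
At α=0.01: p ≥ α → fail to reject H₀

reject H₀: no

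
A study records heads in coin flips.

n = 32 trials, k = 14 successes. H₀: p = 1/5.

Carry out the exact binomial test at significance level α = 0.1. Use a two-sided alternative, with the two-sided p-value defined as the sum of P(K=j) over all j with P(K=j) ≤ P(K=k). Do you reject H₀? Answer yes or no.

reject H₀: yes

Exact binomial: n=32, k=14, p₀=1/5=0.2000
P(X=j) = C(n,j)·p₀^j·(1−p₀)^(n−j); p = Σ P(X=j) over j with P(X=j) ≤ P(X=14)
p-value (two-sided) = 0.00274
At α=0.1: p < α → reject H₀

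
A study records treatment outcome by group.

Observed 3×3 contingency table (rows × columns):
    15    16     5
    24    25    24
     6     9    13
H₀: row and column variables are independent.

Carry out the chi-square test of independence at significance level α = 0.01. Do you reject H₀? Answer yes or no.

reject H₀: no

Row totals [36, 73, 28], col totals [45, 50, 42], n=137
χ² = (15−11.82)²/11.82 + (16−13.14)²/13.14 + (5−11.04)²/11.04 + (24−23.98)²/23.98 + (25−26.64)²/26.64 + (24−22.38)²/22.38 + (6−9.20)²/9.20 + (9−10.22)²/10.22 + (13−8.58)²/8.58 = 8.5247
df = 4
p-value (upper-tail) = 0.07414
At α=0.01: p ≥ α → fail to reject H₀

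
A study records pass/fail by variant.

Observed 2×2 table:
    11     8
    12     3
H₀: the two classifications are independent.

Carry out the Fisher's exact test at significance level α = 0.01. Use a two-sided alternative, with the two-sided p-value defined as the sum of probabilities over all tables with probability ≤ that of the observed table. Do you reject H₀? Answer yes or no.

Margins: r₁=19, r₂=15, c₁=23, c₂=11, n=34
p_obs = C(19,11)·C(15,12)/C(34,23); sum pmf over tables with pmf ≤ p_obs
p-value (two-sided) = 0.27138
At α=0.01: p ≥ α → fail to reject H₀

reject H₀: no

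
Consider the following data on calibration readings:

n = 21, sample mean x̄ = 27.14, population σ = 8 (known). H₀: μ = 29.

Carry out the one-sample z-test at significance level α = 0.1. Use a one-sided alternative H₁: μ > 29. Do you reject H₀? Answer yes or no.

SE = σ/√n = 8/√21 = 1.7457
z = (x̄−μ₀)/SE = (27.14−29)/1.7457 = -1.0654
p-value (one-sided, H₁ greater) = 0.85666
At α=0.1: p ≥ α → fail to reject H₀

reject H₀: no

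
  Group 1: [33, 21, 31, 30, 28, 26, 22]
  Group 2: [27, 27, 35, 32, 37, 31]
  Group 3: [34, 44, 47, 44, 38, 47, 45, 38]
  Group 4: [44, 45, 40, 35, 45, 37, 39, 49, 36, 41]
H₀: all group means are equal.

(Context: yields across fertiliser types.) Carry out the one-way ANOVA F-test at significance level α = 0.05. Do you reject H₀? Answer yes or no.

reject H₀: yes

Group means [27.29, 31.50, 42.12, 41.10], grand mean 36.387
SSB = Σnᵢ(x̄ᵢ−x̄)² = 1208.651; SSW = ΣΣ(x−x̄ᵢ)² = 556.704
MSB = 1208.651/3 = 402.8838; MSW = 556.704/27 = 20.6187
F = MSB/MSW = 19.5398
df = (3, 27)
p-value (upper-tail) = 0.00000
At α=0.05: p < α → reject H₀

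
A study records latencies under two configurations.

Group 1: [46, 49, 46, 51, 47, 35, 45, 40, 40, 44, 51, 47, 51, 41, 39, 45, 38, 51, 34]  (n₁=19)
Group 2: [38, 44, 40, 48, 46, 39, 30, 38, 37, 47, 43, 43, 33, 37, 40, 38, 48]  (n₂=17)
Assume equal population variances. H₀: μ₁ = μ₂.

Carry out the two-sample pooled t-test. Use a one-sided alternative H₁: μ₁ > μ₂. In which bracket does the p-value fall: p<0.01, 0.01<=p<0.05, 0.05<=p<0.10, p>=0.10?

x̄₁=44.211, s₁=5.432, n₁=19
x̄₂=40.529, s₂=5.137, n₂=17
s_p² = [18·5.432² + 16·5.137²]/34 = 28.0410
SE = √(s_p²·(1/19+1/17)) = 1.7679
t = (44.211−40.529)/1.7679 = 2.0822
df = 34
p-value (one-sided, H₁ greater) = 0.02246
→ bracket: 0.01<=p<0.05

p-value bracket: 0.01<=p<0.05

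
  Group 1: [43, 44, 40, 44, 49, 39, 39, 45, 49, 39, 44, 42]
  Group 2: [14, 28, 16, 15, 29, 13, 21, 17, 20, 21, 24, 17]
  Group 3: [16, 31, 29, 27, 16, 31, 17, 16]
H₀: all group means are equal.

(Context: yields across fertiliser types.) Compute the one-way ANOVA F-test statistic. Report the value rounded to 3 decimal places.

Group means [43.08, 19.58, 22.88], grand mean 29.219
SSB = Σnᵢ(x̄ᵢ−x̄)² = 3742.760; SSW = ΣΣ(x−x̄ᵢ)² = 804.708
MSB = 3742.760/2 = 1871.3802; MSW = 804.708/29 = 27.7486
F = MSB/MSW = 67.4406
df = (2, 29)

test statistic = 67.441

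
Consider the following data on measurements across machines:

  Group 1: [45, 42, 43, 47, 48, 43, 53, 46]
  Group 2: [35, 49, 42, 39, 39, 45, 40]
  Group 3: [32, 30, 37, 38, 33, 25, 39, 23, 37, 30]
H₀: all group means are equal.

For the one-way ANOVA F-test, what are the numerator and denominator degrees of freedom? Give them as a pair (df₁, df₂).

degrees of freedom = [2, 22]

k = 3 groups, N = 25 total
df = (k−1, N−k) = (3−1, 25−3) = (2, 22)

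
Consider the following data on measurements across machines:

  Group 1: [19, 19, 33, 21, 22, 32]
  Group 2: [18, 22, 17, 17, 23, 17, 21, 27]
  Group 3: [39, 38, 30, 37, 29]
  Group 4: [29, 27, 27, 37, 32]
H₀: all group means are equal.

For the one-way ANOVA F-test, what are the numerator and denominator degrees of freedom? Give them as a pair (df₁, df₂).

degrees of freedom = [3, 20]

k = 4 groups, N = 24 total
df = (k−1, N−k) = (4−1, 24−4) = (3, 20)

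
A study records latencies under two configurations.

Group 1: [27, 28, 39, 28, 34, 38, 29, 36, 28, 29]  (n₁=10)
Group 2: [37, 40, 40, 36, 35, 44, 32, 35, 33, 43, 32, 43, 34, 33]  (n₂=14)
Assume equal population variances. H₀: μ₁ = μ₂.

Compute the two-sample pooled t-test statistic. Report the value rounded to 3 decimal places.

x̄₁=31.600, s₁=4.648, n₁=10
x̄₂=36.929, s₂=4.287, n₂=14
s_p² = [9·4.648² + 13·4.287²]/22 = 19.6968
SE = √(s_p²·(1/10+1/14)) = 1.8375
t = (31.600−36.929)/1.8375 = -2.8998
df = 22

test statistic = -2.900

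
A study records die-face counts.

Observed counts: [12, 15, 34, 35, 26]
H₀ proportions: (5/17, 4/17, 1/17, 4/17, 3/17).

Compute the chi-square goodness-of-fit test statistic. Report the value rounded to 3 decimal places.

test statistic = 125.006

n = 122; E_i = n·p_i = [35.88, 28.71, 7.18, 28.71, 21.53]
χ² = (12−35.88)²/35.88 + (15−28.71)²/28.71 + (34−7.18)²/7.18 + (35−28.71)²/28.71 + (26−21.53)²/21.53 = 125.0063
df = 4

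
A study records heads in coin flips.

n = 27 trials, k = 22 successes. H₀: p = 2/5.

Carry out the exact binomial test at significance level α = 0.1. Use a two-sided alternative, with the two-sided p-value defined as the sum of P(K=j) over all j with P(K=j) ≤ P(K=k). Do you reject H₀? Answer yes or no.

reject H₀: yes

Exact binomial: n=27, k=22, p₀=2/5=0.4000
P(X=j) = C(n,j)·p₀^j·(1−p₀)^(n−j); p = Σ P(X=j) over j with P(X=j) ≤ P(X=22)
p-value (two-sided) = 0.00001
At α=0.1: p < α → reject H₀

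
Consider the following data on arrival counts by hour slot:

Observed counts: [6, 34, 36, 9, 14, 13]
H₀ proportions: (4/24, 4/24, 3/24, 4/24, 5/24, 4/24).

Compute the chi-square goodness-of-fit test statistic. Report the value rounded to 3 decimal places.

n = 112; E_i = n·p_i = [18.67, 18.67, 14.00, 18.67, 23.33, 18.67]
χ² = (6−18.67)²/18.67 + (34−18.67)²/18.67 + (36−14.00)²/14.00 + (9−18.67)²/18.67 + (14−23.33)²/23.33 + (13−18.67)²/18.67 = 66.2214
df = 5

test statistic = 66.221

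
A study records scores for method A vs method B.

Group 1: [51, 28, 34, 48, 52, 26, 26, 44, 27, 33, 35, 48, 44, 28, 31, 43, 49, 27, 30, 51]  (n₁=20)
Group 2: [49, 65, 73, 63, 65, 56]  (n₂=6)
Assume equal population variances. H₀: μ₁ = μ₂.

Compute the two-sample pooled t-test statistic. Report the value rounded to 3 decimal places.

test statistic = -5.418

x̄₁=37.750, s₁=9.851, n₁=20
x̄₂=61.833, s₂=8.305, n₂=6
s_p² = [19·9.851² + 5·8.305²]/24 = 91.1910
SE = √(s_p²·(1/20+1/6)) = 4.4450
t = (37.750−61.833)/4.4450 = -5.4181
df = 24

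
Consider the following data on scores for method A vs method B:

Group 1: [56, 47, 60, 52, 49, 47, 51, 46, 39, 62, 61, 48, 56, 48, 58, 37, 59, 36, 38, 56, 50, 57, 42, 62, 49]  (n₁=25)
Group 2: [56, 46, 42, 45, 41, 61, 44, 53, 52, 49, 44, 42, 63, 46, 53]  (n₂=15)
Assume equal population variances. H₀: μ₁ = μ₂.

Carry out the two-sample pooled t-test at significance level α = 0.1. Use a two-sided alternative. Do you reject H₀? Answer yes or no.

x̄₁=50.640, s₁=8.020, n₁=25
x̄₂=49.133, s₂=6.947, n₂=15
s_p² = [24·8.020² + 14·6.947²]/38 = 58.4077
SE = √(s_p²·(1/25+1/15)) = 2.4960
t = (50.640−49.133)/2.4960 = 0.6036
df = 38
p-value (two-sided) = 0.54968
At α=0.1: p ≥ α → fail to reject H₀

reject H₀: no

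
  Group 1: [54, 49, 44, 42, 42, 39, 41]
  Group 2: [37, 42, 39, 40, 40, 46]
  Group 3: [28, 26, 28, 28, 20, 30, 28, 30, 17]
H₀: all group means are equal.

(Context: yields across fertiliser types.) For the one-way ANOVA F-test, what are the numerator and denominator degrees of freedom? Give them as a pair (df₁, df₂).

degrees of freedom = [2, 19]

k = 3 groups, N = 22 total
df = (k−1, N−k) = (3−1, 22−3) = (2, 19)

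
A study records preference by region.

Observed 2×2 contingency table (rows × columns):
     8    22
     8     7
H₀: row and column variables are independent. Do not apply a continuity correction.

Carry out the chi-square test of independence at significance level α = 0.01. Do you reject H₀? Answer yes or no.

Row totals [30, 15], col totals [16, 29], n=45
χ² = (8−10.67)²/10.67 + (22−19.33)²/19.33 + (8−5.33)²/5.33 + (7−9.67)²/9.67 = 3.1034
df = 1
p-value (upper-tail) = 0.07813
At α=0.01: p ≥ α → fail to reject H₀

reject H₀: no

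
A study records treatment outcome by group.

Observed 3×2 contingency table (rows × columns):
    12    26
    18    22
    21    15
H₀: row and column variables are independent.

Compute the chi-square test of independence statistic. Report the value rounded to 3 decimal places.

Row totals [38, 40, 36], col totals [51, 63], n=114
χ² = (12−17.00)²/17.00 + (26−21.00)²/21.00 + (18−17.89)²/17.89 + (22−22.11)²/22.11 + (21−16.11)²/16.11 + (15−19.89)²/19.89 = 5.3541
df = 2

test statistic = 5.354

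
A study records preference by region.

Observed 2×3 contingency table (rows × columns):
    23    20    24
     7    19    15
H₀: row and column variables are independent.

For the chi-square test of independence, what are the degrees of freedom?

degrees of freedom = 2

df = (r−1)(c−1) = (2−1)·(3−1) = 2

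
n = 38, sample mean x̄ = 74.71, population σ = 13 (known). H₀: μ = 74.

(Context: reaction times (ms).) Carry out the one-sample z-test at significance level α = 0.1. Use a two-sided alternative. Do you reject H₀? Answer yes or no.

reject H₀: no

SE = σ/√n = 13/√38 = 2.1089
z = (x̄−μ₀)/SE = (74.71−74)/2.1089 = 0.3367
p-value (two-sided) = 0.73636
At α=0.1: p ≥ α → fail to reject H₀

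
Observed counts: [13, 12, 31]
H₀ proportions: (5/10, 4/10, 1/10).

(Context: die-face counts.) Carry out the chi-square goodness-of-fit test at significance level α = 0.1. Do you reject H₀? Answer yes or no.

reject H₀: yes

n = 56; E_i = n·p_i = [28.00, 22.40, 5.60]
χ² = (13−28.00)²/28.00 + (12−22.40)²/22.40 + (31−5.60)²/5.60 = 128.0714
df = 2
p-value (upper-tail) = 0.00000
At α=0.1: p < α → reject H₀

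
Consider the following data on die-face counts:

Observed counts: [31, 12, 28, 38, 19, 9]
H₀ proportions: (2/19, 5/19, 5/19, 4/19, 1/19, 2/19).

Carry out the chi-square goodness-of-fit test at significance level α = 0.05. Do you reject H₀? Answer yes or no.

n = 137; E_i = n·p_i = [14.42, 36.05, 36.05, 28.84, 7.21, 14.42]
χ² = (31−14.42)²/14.42 + (12−36.05)²/36.05 + (28−36.05)²/36.05 + (38−28.84)²/28.84 + (19−7.21)²/7.21 + (9−14.42)²/14.42 = 61.1270
df = 5
p-value (upper-tail) = 0.00000
At α=0.05: p < α → reject H₀

reject H₀: yes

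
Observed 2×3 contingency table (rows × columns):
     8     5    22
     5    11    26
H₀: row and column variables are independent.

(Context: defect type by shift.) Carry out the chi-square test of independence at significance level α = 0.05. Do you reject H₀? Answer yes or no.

Row totals [35, 42], col totals [13, 16, 48], n=77
χ² = (8−5.91)²/5.91 + (5−7.27)²/7.27 + (22−21.82)²/21.82 + (5−7.09)²/7.09 + (11−8.73)²/8.73 + (26−26.18)²/26.18 = 2.6613
df = 2
p-value (upper-tail) = 0.26431
At α=0.05: p ≥ α → fail to reject H₀

reject H₀: no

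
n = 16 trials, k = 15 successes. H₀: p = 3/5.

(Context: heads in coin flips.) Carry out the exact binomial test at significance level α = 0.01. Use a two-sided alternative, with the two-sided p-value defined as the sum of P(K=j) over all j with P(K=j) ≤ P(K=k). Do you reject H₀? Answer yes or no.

Exact binomial: n=16, k=15, p₀=3/5=0.6000
P(X=j) = C(n,j)·p₀^j·(1−p₀)^(n−j); p = Σ P(X=j) over j with P(X=j) ≤ P(X=15)
p-value (two-sided) = 0.00423
At α=0.01: p < α → reject H₀

reject H₀: yes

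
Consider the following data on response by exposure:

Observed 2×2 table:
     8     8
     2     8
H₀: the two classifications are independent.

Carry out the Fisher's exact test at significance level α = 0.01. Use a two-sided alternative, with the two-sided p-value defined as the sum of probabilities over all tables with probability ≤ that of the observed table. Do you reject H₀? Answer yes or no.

reject H₀: no

Margins: r₁=16, r₂=10, c₁=10, c₂=16, n=26
p_obs = C(16,8)·C(10,2)/C(26,10); sum pmf over tables with pmf ≤ p_obs
p-value (two-sided) = 0.21773
At α=0.01: p ≥ α → fail to reject H₀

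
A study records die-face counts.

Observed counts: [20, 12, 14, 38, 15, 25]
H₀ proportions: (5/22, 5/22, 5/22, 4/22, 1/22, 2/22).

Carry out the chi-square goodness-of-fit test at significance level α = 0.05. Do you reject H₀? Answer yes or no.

reject H₀: yes

n = 124; E_i = n·p_i = [28.18, 28.18, 28.18, 22.55, 5.64, 11.27]
χ² = (20−28.18)²/28.18 + (12−28.18)²/28.18 + (14−28.18)²/28.18 + (38−22.55)²/22.55 + (15−5.64)²/5.64 + (25−11.27)²/11.27 = 61.6694
df = 5
p-value (upper-tail) = 0.00000
At α=0.05: p < α → reject H₀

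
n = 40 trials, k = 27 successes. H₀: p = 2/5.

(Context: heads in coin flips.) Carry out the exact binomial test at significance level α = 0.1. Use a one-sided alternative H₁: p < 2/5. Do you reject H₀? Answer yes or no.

Exact binomial: n=40, k=27, p₀=2/5=0.4000
P(X≤27) from Σ C(n,i)·p₀^i·(1−p₀)^(n−i)
p-value (one-sided, H₁ less) = 0.99988
At α=0.1: p ≥ α → fail to reject H₀

reject H₀: no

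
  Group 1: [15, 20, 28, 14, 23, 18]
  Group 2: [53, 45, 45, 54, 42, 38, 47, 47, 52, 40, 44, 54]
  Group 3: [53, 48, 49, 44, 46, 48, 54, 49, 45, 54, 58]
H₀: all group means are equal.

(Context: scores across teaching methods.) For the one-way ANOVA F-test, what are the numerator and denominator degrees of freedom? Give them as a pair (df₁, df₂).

k = 3 groups, N = 29 total
df = (k−1, N−k) = (3−1, 29−3) = (2, 26)

degrees of freedom = [2, 26]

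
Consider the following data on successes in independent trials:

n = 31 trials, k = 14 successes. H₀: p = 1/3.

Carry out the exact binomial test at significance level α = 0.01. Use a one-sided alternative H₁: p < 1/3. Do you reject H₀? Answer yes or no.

reject H₀: no

Exact binomial: n=31, k=14, p₀=1/3=0.3333
P(X≤14) from Σ C(n,i)·p₀^i·(1−p₀)^(n−i)
p-value (one-sided, H₁ less) = 0.94109
At α=0.01: p ≥ α → fail to reject H₀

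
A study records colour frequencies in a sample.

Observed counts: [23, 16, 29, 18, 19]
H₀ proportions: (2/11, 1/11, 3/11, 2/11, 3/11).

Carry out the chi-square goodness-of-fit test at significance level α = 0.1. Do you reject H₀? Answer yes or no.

n = 105; E_i = n·p_i = [19.09, 9.55, 28.64, 19.09, 28.64]
χ² = (23−19.09)²/19.09 + (16−9.55)²/9.55 + (29−28.64)²/28.64 + (18−19.09)²/19.09 + (19−28.64)²/28.64 = 8.4746
df = 4
p-value (upper-tail) = 0.07566
At α=0.1: p < α → reject H₀

reject H₀: yes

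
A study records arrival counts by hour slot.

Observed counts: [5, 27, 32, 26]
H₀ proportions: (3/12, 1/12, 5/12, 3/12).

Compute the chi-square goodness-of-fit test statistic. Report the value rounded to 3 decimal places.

test statistic = 65.662

n = 90; E_i = n·p_i = [22.50, 7.50, 37.50, 22.50]
χ² = (5−22.50)²/22.50 + (27−7.50)²/7.50 + (32−37.50)²/37.50 + (26−22.50)²/22.50 = 65.6622
df = 3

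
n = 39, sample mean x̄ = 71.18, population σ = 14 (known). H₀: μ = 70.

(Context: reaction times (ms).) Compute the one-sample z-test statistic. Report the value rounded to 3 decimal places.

test statistic = 0.526

SE = σ/√n = 14/√39 = 2.2418
z = (x̄−μ₀)/SE = (71.18−70)/2.2418 = 0.5264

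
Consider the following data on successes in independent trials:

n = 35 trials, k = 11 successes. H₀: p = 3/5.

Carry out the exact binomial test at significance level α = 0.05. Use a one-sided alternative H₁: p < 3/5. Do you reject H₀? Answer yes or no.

Exact binomial: n=35, k=11, p₀=3/5=0.6000
P(X≤11) from Σ C(n,i)·p₀^i·(1−p₀)^(n−i)
p-value (one-sided, H₁ less) = 0.00059
At α=0.05: p < α → reject H₀

reject H₀: yes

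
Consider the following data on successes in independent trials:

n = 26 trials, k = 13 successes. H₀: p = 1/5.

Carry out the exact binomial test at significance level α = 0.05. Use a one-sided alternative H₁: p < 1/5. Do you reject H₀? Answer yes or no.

Exact binomial: n=26, k=13, p₀=1/5=0.2000
P(X≤13) from Σ C(n,i)·p₀^i·(1−p₀)^(n−i)
p-value (one-sided, H₁ less) = 0.99987
At α=0.05: p ≥ α → fail to reject H₀

reject H₀: no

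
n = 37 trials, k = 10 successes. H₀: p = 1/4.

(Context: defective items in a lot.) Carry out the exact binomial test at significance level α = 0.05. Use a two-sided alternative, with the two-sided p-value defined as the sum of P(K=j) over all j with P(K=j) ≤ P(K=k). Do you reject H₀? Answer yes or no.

Exact binomial: n=37, k=10, p₀=1/4=0.2500
P(X=j) = C(n,j)·p₀^j·(1−p₀)^(n−j); p = Σ P(X=j) over j with P(X=j) ≤ P(X=10)
p-value (two-sided) = 0.84934
At α=0.05: p ≥ α → fail to reject H₀

reject H₀: no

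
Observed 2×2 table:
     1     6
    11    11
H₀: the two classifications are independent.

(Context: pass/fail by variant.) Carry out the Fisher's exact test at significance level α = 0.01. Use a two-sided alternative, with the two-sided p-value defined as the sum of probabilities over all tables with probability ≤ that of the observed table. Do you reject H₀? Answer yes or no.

Margins: r₁=7, r₂=22, c₁=12, c₂=17, n=29
p_obs = C(7,1)·C(22,11)/C(29,12); sum pmf over tables with pmf ≤ p_obs
p-value (two-sided) = 0.18720
At α=0.01: p ≥ α → fail to reject H₀

reject H₀: no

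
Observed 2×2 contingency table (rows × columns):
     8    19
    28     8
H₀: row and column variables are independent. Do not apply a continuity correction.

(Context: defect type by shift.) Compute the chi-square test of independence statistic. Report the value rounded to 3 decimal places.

Row totals [27, 36], col totals [36, 27], n=63
χ² = (8−15.43)²/15.43 + (19−11.57)²/11.57 + (28−20.57)²/20.57 + (8−15.43)²/15.43 = 14.6049
df = 1

test statistic = 14.605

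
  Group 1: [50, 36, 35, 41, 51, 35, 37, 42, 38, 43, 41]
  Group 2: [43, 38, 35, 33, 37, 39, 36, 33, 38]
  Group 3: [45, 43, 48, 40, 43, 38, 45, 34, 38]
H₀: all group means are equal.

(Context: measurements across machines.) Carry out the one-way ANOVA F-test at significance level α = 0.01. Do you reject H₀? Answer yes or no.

reject H₀: no

Group means [40.82, 36.89, 41.56], grand mean 39.828
SSB = Σnᵢ(x̄ᵢ−x̄)² = 115.390; SSW = ΣΣ(x−x̄ᵢ)² = 540.747
MSB = 115.390/2 = 57.6952; MSW = 540.747/26 = 20.7980
F = MSB/MSW = 2.7741
df = (2, 26)
p-value (upper-tail) = 0.08091
At α=0.01: p ≥ α → fail to reject H₀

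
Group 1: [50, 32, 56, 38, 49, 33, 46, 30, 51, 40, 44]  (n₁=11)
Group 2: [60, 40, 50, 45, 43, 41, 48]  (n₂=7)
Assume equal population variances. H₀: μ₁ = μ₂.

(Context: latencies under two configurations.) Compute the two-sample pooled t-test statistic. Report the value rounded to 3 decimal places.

test statistic = -1.049

x̄₁=42.636, s₁=8.663, n₁=11
x̄₂=46.714, s₂=6.873, n₂=7
s_p² = [10·8.663² + 6·6.873²]/16 = 64.6234
SE = √(s_p²·(1/11+1/7)) = 3.8867
t = (42.636−46.714)/3.8867 = -1.0492
df = 16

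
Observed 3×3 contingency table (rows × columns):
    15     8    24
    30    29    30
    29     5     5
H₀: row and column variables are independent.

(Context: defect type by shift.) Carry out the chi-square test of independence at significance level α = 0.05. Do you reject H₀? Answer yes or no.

Row totals [47, 89, 39], col totals [74, 42, 59], n=175
χ² = (15−19.87)²/19.87 + (8−11.28)²/11.28 + (24−15.85)²/15.85 + (30−37.63)²/37.63 + (29−21.36)²/21.36 + (30−30.01)²/30.01 + (29−16.49)²/16.49 + (5−9.36)²/9.36 + (5−13.15)²/13.15 = 27.1952
df = 4
p-value (upper-tail) = 0.00002
At α=0.05: p < α → reject H₀

reject H₀: yes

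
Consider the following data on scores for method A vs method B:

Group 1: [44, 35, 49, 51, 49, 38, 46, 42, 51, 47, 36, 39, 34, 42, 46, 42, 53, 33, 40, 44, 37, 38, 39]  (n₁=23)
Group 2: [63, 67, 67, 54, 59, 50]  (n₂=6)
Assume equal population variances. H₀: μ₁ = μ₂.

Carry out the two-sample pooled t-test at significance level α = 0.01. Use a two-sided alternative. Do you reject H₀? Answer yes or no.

x̄₁=42.391, s₁=5.844, n₁=23
x̄₂=60.000, s₂=6.986, n₂=6
s_p² = [22·5.844² + 5·6.986²]/27 = 36.8696
SE = √(s_p²·(1/23+1/6)) = 2.7835
t = (42.391−60.000)/2.7835 = -6.3261
df = 27
p-value (two-sided) = 0.00000
At α=0.01: p < α → reject H₀

reject H₀: yes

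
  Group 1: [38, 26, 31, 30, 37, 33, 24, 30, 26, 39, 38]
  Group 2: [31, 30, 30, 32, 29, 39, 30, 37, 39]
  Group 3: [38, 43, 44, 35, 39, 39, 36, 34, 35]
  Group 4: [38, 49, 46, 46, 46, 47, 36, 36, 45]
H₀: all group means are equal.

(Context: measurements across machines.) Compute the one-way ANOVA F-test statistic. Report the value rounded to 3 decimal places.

Group means [32.00, 33.00, 38.11, 43.22], grand mean 36.342
SSB = Σnᵢ(x̄ᵢ−x̄)² = 762.108; SSW = ΣΣ(x−x̄ᵢ)² = 734.444
MSB = 762.108/3 = 254.0361; MSW = 734.444/34 = 21.6013
F = MSB/MSW = 11.7602
df = (3, 34)

test statistic = 11.760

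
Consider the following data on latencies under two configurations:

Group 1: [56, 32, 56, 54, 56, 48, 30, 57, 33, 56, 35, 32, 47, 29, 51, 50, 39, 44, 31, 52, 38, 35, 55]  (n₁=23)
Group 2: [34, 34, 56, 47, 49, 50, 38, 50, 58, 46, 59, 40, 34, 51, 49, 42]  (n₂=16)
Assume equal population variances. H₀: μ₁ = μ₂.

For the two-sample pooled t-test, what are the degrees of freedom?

df = n₁ + n₂ − 2 = 23 + 16 − 2 = 37

degrees of freedom = 37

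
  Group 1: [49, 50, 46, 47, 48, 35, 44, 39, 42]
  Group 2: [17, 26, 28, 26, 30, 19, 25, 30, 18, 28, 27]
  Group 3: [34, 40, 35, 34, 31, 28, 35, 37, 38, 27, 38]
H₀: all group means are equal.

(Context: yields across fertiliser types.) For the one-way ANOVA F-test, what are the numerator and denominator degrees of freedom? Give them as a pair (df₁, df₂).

k = 3 groups, N = 31 total
df = (k−1, N−k) = (3−1, 31−3) = (2, 28)

degrees of freedom = [2, 28]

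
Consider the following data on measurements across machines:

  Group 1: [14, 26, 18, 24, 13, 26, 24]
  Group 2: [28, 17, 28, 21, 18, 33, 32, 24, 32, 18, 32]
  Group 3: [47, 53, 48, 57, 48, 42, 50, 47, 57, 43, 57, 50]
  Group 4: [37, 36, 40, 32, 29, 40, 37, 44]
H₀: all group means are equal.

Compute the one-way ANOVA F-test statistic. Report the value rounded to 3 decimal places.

test statistic = 55.080

Group means [20.71, 25.73, 49.92, 36.88], grand mean 34.789
SSB = Σnᵢ(x̄ᵢ−x̄)² = 5070.914; SSW = ΣΣ(x−x̄ᵢ)² = 1043.402
MSB = 5070.914/3 = 1690.3046; MSW = 1043.402/34 = 30.6883
F = MSB/MSW = 55.0798
df = (3, 34)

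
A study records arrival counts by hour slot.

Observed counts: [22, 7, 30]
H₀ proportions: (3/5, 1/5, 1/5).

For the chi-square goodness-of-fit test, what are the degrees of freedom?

df = k − 1 = 3 − 1 = 2

degrees of freedom = 2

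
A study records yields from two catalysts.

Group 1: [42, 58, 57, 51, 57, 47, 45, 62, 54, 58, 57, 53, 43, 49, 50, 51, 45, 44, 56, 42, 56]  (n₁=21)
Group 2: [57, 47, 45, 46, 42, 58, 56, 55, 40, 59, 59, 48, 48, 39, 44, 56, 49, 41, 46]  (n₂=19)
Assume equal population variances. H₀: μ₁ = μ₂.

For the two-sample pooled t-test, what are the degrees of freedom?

degrees of freedom = 38

df = n₁ + n₂ − 2 = 21 + 19 − 2 = 38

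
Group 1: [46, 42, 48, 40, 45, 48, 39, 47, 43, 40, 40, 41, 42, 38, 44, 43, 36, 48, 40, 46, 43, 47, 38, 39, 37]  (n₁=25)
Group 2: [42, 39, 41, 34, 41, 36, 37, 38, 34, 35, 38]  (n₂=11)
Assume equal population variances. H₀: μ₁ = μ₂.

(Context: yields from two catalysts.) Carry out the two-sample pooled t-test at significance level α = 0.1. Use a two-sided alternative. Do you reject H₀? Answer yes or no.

reject H₀: yes

x̄₁=42.400, s₁=3.708, n₁=25
x̄₂=37.727, s₂=2.832, n₂=11
s_p² = [24·3.708² + 10·2.832²]/34 = 12.0642
SE = √(s_p²·(1/25+1/11)) = 1.2567
t = (42.400−37.727)/1.2567 = 3.7182
df = 34
p-value (two-sided) = 0.00072
At α=0.1: p < α → reject H₀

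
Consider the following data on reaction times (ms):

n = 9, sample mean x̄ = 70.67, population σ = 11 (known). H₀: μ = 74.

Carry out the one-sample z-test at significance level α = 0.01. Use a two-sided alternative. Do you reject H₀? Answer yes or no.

reject H₀: no

SE = σ/√n = 11/√9 = 3.6667
z = (x̄−μ₀)/SE = (70.67−74)/3.6667 = -0.9082
p-value (two-sided) = 0.36378
At α=0.01: p ≥ α → fail to reject H₀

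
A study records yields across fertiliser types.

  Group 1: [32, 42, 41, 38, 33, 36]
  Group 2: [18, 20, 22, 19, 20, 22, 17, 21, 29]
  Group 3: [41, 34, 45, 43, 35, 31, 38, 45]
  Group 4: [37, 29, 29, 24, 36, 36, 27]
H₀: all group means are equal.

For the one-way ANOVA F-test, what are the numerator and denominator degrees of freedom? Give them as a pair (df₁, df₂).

degrees of freedom = [3, 26]

k = 4 groups, N = 30 total
df = (k−1, N−k) = (4−1, 30−4) = (3, 26)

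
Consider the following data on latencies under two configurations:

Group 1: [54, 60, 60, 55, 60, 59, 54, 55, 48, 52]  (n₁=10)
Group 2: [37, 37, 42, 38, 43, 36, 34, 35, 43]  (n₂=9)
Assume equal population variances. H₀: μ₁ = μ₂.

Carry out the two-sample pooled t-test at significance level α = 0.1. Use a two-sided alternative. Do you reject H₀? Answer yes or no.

x̄₁=55.700, s₁=4.029, n₁=10
x̄₂=38.333, s₂=3.464, n₂=9
s_p² = [9·4.029² + 8·3.464²]/17 = 14.2412
SE = √(s_p²·(1/10+1/9)) = 1.7339
t = (55.700−38.333)/1.7339 = 10.0159
df = 17
p-value (two-sided) = 0.00000
At α=0.1: p < α → reject H₀

reject H₀: yes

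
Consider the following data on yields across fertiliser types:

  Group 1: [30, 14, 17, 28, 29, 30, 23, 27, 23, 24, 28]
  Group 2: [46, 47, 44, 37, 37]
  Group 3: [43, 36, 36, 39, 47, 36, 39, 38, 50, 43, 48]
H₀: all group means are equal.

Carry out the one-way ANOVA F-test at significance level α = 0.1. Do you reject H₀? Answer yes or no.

Group means [24.82, 42.20, 41.36], grand mean 34.778
SSB = Σnᵢ(x̄ᵢ−x̄)² = 1843.685; SSW = ΣΣ(x−x̄ᵢ)² = 640.982
MSB = 1843.685/2 = 921.8424; MSW = 640.982/24 = 26.7076
F = MSB/MSW = 34.5161
df = (2, 24)
p-value (upper-tail) = 0.00000
At α=0.1: p < α → reject H₀

reject H₀: yes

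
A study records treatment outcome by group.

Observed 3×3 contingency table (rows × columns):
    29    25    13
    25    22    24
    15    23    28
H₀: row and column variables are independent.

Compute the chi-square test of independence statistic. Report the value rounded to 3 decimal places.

test statistic = 10.285

Row totals [67, 71, 66], col totals [69, 70, 65], n=204
χ² = (29−22.66)²/22.66 + (25−22.99)²/22.99 + (13−21.35)²/21.35 + (25−24.01)²/24.01 + (22−24.36)²/24.36 + (24−22.62)²/22.62 + (15−22.32)²/22.32 + (23−22.65)²/22.65 + (28−21.03)²/21.03 = 10.2849
df = 4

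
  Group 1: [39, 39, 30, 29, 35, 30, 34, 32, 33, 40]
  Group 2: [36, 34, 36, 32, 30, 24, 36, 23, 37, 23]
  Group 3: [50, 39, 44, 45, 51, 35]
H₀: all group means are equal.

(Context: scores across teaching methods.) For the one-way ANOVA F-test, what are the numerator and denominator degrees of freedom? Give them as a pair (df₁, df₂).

degrees of freedom = [2, 23]

k = 3 groups, N = 26 total
df = (k−1, N−k) = (3−1, 26−3) = (2, 23)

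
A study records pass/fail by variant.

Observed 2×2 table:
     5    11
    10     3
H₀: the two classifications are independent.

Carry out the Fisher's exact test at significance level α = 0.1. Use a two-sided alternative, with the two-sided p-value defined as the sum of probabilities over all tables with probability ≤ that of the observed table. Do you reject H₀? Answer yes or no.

Margins: r₁=16, r₂=13, c₁=15, c₂=14, n=29
p_obs = C(16,5)·C(13,10)/C(29,15); sum pmf over tables with pmf ≤ p_obs
p-value (two-sided) = 0.02533
At α=0.1: p < α → reject H₀

reject H₀: yes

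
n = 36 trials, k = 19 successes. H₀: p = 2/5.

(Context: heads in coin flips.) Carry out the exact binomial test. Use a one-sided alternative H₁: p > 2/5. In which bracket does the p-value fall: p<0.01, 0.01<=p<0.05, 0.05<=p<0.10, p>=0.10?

Exact binomial: n=36, k=19, p₀=2/5=0.4000
P(X≥19) from Σ C(n,i)·p₀^i·(1−p₀)^(n−i)
p-value (one-sided, H₁ greater) = 0.08264
→ bracket: 0.05<=p<0.10

p-value bracket: 0.05<=p<0.10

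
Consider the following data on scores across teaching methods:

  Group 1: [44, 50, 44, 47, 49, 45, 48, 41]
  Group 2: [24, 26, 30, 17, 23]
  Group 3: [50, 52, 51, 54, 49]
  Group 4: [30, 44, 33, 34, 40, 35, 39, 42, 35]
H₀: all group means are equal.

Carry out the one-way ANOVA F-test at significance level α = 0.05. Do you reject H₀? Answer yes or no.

Group means [46.00, 24.00, 51.20, 36.89], grand mean 39.852
SSB = Σnᵢ(x̄ᵢ−x̄)² = 2281.719; SSW = ΣΣ(x−x̄ᵢ)² = 337.689
MSB = 2281.719/3 = 760.5728; MSW = 337.689/23 = 14.6821
F = MSB/MSW = 51.8026
df = (3, 23)
p-value (upper-tail) = 0.00000
At α=0.05: p < α → reject H₀

reject H₀: yes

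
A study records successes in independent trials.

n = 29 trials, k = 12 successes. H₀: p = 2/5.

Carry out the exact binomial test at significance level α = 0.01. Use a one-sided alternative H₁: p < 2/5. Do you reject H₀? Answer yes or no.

reject H₀: no

Exact binomial: n=29, k=12, p₀=2/5=0.4000
P(X≤12) from Σ C(n,i)·p₀^i·(1−p₀)^(n−i)
p-value (one-sided, H₁ less) = 0.63742
At α=0.01: p ≥ α → fail to reject H₀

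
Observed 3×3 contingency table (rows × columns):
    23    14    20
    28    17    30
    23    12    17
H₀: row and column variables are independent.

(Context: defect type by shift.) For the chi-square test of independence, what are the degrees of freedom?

degrees of freedom = 4

df = (r−1)(c−1) = (3−1)·(3−1) = 4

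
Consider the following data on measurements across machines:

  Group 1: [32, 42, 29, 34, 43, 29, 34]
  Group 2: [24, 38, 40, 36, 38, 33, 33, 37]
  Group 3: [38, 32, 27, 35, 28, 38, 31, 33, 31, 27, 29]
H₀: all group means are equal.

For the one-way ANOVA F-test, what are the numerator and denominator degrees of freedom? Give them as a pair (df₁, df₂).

k = 3 groups, N = 26 total
df = (k−1, N−k) = (3−1, 26−3) = (2, 23)

degrees of freedom = [2, 23]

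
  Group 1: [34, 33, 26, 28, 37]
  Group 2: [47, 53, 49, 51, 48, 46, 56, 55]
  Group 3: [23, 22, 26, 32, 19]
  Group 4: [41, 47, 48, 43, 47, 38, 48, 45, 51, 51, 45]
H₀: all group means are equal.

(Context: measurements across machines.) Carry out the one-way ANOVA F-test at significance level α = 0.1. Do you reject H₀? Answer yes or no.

Group means [31.60, 50.62, 24.40, 45.82], grand mean 41.000
SSB = Σnᵢ(x̄ᵢ−x̄)² = 2816.089; SSW = ΣΣ(x−x̄ᵢ)² = 435.911
MSB = 2816.089/3 = 938.6962; MSW = 435.911/25 = 17.4365
F = MSB/MSW = 53.8353
df = (3, 25)
p-value (upper-tail) = 0.00000
At α=0.1: p < α → reject H₀

reject H₀: yes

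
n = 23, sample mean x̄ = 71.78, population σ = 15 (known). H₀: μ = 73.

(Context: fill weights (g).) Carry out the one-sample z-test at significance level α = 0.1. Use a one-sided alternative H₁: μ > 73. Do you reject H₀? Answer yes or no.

reject H₀: no

SE = σ/√n = 15/√23 = 3.1277
z = (x̄−μ₀)/SE = (71.78−73)/3.1277 = -0.3901
p-value (one-sided, H₁ greater) = 0.65175
At α=0.1: p ≥ α → fail to reject H₀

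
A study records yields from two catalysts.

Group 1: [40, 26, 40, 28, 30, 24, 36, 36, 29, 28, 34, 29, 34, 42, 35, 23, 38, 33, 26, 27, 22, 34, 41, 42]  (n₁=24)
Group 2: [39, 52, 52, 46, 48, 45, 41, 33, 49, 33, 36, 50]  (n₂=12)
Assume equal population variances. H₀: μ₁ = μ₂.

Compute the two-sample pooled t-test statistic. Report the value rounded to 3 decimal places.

test statistic = -4.907

x̄₁=32.375, s₁=6.226, n₁=24
x̄₂=43.667, s₂=7.062, n₂=12
s_p² = [23·6.226² + 11·7.062²]/34 = 42.3615
SE = √(s_p²·(1/24+1/12)) = 2.3011
t = (32.375−43.667)/2.3011 = -4.9070
df = 34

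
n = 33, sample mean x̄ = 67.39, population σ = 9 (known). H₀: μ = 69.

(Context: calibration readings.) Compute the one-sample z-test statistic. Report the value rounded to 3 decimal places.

test statistic = -1.028

SE = σ/√n = 9/√33 = 1.5667
z = (x̄−μ₀)/SE = (67.39−69)/1.5667 = -1.0276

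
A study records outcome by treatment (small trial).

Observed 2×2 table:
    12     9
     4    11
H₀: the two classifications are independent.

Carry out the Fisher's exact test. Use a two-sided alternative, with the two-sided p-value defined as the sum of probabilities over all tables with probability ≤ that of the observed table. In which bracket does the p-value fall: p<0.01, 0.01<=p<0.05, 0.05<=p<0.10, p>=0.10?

p-value bracket: 0.05<=p<0.10

Margins: r₁=21, r₂=15, c₁=16, c₂=20, n=36
p_obs = C(21,12)·C(15,4)/C(36,16); sum pmf over tables with pmf ≤ p_obs
p-value (two-sided) = 0.09585
→ bracket: 0.05<=p<0.10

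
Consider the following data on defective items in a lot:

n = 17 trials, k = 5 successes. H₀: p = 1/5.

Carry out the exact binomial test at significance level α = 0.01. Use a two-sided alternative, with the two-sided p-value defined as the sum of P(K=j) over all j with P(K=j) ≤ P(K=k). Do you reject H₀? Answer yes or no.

Exact binomial: n=17, k=5, p₀=1/5=0.2000
P(X=j) = C(n,j)·p₀^j·(1−p₀)^(n−j); p = Σ P(X=j) over j with P(X=j) ≤ P(X=5)
p-value (two-sided) = 0.36000
At α=0.01: p ≥ α → fail to reject H₀

reject H₀: no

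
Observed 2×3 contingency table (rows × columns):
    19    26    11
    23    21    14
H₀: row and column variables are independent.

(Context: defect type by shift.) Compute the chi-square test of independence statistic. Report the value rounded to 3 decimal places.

Row totals [56, 58], col totals [42, 47, 25], n=114
χ² = (19−20.63)²/20.63 + (26−23.09)²/23.09 + (11−12.28)²/12.28 + (23−21.37)²/21.37 + (21−23.91)²/23.91 + (14−12.72)²/12.72 = 1.2382
df = 2

test statistic = 1.238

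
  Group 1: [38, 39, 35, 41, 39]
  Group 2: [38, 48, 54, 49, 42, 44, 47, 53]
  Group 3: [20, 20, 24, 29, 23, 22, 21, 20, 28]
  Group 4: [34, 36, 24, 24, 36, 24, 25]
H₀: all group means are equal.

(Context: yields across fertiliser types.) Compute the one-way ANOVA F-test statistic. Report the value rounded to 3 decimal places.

Group means [38.40, 46.88, 23.00, 29.00], grand mean 33.690
SSB = Σnᵢ(x̄ᵢ−x̄)² = 2684.132; SSW = ΣΣ(x−x̄ᵢ)² = 532.075
MSB = 2684.132/3 = 894.7106; MSW = 532.075/25 = 21.2830
F = MSB/MSW = 42.0387
df = (3, 25)

test statistic = 42.039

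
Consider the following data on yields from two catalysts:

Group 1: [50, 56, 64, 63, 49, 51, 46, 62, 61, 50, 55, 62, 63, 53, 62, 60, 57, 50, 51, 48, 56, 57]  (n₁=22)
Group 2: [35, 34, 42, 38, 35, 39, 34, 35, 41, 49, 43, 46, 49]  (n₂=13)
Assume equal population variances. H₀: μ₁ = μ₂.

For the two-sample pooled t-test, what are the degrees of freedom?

degrees of freedom = 33

df = n₁ + n₂ − 2 = 22 + 13 − 2 = 33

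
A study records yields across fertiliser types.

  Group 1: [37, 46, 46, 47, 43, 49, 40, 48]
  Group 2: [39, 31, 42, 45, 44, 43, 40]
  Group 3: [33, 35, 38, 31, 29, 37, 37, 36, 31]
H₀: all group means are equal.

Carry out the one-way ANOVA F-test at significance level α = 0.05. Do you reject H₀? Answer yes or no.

Group means [44.50, 40.57, 34.11], grand mean 39.458
SSB = Σnᵢ(x̄ᵢ−x̄)² = 469.355; SSW = ΣΣ(x−x̄ᵢ)² = 338.603
MSB = 469.355/2 = 234.6776; MSW = 338.603/21 = 16.1240
F = MSB/MSW = 14.5546
df = (2, 21)
p-value (upper-tail) = 0.00011
At α=0.05: p < α → reject H₀

reject H₀: yes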